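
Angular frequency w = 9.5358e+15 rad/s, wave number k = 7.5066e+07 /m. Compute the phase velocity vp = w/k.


vp = w / k
= 9.5358e+15 / 7.5066e+07
= 1.2703e+08 m/s

1.2703e+08


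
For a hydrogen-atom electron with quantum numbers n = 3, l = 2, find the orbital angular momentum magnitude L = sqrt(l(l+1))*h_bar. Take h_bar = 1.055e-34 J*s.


L = sqrt(l*(l+1)) * h_bar
= sqrt(2 * 3) * 1.055e-34
= sqrt(6) * 1.055e-34
= 2.4495 * 1.055e-34
= 2.5842e-34 J*s

2.5842e-34


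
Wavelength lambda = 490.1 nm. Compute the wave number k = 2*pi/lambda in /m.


k = 2 * pi / lambda
= 6.2832 / (490.1e-9)
= 6.2832 / 4.9010e-07
= 1.2820e+07 /m

1.2820e+07


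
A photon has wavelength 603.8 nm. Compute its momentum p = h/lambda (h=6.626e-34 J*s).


p = h / lambda
= 6.626e-34 / (603.8e-9)
= 6.626e-34 / 6.0380e-07
= 1.0974e-27 kg*m/s

1.0974e-27


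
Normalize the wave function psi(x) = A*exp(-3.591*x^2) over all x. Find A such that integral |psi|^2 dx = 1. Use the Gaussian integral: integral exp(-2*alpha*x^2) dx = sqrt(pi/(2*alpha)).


integral |psi|^2 dx = A^2 * sqrt(pi/(2*alpha)) = 1
A^2 = sqrt(2*alpha/pi)
= sqrt(2 * 3.591 / pi)
= 1.511986
A = sqrt(1.511986)
= 1.2296

1.2296


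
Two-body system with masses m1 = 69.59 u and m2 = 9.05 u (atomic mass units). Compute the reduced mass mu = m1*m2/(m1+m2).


mu = m1 * m2 / (m1 + m2)
= 69.59 * 9.05 / (69.59 + 9.05)
= 629.7895 / 78.64
= 8.0085 u

8.0085


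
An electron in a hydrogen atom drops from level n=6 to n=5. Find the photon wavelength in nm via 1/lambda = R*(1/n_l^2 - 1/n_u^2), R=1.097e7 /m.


1/lambda = R * (1/n_l^2 - 1/n_u^2)
= 1.097e7 * (1/5^2 - 1/6^2)
= 1.097e7 * (0.04 - 0.027778)
= 1.097e7 * 0.012222
= 1.3408e+05 /m
lambda = 1 / 1.3408e+05 = 7458.3575 nm

7458.3575


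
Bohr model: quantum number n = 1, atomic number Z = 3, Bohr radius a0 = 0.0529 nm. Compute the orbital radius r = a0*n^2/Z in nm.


r = a0 * n^2 / Z
= 0.0529 * 1^2 / 3
= 0.0529 * 1 / 3
= 0.0176 nm

0.0176


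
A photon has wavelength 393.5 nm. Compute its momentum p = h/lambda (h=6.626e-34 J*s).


p = h / lambda
= 6.626e-34 / (393.5e-9)
= 6.626e-34 / 3.9350e-07
= 1.6839e-27 kg*m/s

1.6839e-27


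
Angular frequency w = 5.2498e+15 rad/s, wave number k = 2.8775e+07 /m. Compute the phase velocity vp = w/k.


vp = w / k
= 5.2498e+15 / 2.8775e+07
= 1.8244e+08 m/s

1.8244e+08


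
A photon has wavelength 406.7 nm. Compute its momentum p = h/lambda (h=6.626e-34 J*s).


p = h / lambda
= 6.626e-34 / (406.7e-9)
= 6.626e-34 / 4.0670e-07
= 1.6292e-27 kg*m/s

1.6292e-27


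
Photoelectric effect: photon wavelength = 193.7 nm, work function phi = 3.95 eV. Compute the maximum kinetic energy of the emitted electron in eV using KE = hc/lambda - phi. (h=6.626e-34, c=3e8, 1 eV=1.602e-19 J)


E_photon = hc / lambda
= (6.626e-34)(3e8) / (193.7e-9)
= 1.0262e-18 J
= 6.4059 eV
KE = E_photon - phi
= 6.4059 - 3.95
= 2.4559 eV

2.4559


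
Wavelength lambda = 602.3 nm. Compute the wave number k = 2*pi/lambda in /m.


k = 2 * pi / lambda
= 6.2832 / (602.3e-9)
= 6.2832 / 6.0230e-07
= 1.0432e+07 /m

1.0432e+07


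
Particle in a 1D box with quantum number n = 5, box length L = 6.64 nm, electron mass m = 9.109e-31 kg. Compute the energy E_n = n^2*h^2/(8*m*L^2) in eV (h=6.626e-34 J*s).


E = n^2 * h^2 / (8 * m * L^2)
= 5^2 * (6.626e-34)^2 / (8 * 9.109e-31 * (6.64e-9)^2)
= 25 * 4.3904e-67 / (8 * 9.109e-31 * 4.4090e-17)
= 3.4162e-20 J
= 0.2132 eV

0.2132


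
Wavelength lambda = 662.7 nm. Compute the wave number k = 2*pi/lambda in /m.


k = 2 * pi / lambda
= 6.2832 / (662.7e-9)
= 6.2832 / 6.6270e-07
= 9.4812e+06 /m

9.4812e+06


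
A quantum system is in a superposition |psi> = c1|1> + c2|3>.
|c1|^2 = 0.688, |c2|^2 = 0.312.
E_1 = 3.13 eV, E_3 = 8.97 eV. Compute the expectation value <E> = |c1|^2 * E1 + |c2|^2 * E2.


<E> = |c1|^2 * E1 + |c2|^2 * E2
= 0.688 * 3.13 + 0.312 * 8.97
= 2.1534 + 2.7986
= 4.9521 eV

4.9521


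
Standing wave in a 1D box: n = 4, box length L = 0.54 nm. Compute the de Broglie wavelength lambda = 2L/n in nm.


lambda = 2L / n
= 2 * 0.54 / 4
= 1.08 / 4
= 0.27 nm

0.27


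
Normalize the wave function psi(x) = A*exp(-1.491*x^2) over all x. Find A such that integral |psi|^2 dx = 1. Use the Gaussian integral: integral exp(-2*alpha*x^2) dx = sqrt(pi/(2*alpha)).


integral |psi|^2 dx = A^2 * sqrt(pi/(2*alpha)) = 1
A^2 = sqrt(2*alpha/pi)
= sqrt(2 * 1.491 / pi)
= 0.974269
A = sqrt(0.974269)
= 0.9871

0.9871


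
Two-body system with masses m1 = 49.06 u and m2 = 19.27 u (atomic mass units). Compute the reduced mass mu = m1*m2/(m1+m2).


mu = m1 * m2 / (m1 + m2)
= 49.06 * 19.27 / (49.06 + 19.27)
= 945.3862 / 68.33
= 13.8356 u

13.8356


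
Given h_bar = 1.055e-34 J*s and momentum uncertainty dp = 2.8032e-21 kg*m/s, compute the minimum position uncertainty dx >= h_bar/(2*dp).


dx = h_bar / (2 * dp)
= 1.055e-34 / (2 * 2.8032e-21)
= 1.055e-34 / 5.6064e-21
= 1.8818e-14 m

1.8818e-14


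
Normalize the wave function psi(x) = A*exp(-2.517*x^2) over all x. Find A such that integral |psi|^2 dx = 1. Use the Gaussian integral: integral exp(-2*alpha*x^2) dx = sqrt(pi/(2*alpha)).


integral |psi|^2 dx = A^2 * sqrt(pi/(2*alpha)) = 1
A^2 = sqrt(2*alpha/pi)
= sqrt(2 * 2.517 / pi)
= 1.265848
A = sqrt(1.265848)
= 1.1251

1.1251


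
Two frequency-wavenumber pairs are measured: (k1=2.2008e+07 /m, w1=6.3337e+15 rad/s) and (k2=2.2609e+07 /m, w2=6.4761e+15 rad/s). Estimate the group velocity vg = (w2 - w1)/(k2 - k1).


vg = (w2 - w1) / (k2 - k1)
= (6.4761e+15 - 6.3337e+15) / (2.2609e+07 - 2.2008e+07)
= 1.4240e+14 / 6.0100e+05
= 2.3694e+08 m/s

2.3694e+08


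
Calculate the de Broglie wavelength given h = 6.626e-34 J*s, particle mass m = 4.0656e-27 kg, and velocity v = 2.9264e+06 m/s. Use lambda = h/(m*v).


lambda = h / (m * v)
= 6.626e-34 / (4.0656e-27 * 2.9264e+06)
= 6.626e-34 / 1.1898e-20
= 5.5692e-14 m

5.5692e-14


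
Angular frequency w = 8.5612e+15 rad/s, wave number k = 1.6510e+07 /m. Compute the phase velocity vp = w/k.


vp = w / k
= 8.5612e+15 / 1.6510e+07
= 5.1855e+08 m/s

5.1855e+08


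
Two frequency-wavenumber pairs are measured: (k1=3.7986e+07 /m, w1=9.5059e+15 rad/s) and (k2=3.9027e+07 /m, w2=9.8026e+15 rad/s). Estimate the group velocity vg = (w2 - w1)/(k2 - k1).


vg = (w2 - w1) / (k2 - k1)
= (9.8026e+15 - 9.5059e+15) / (3.9027e+07 - 3.7986e+07)
= 2.9670e+14 / 1.0410e+06
= 2.8501e+08 m/s

2.8501e+08


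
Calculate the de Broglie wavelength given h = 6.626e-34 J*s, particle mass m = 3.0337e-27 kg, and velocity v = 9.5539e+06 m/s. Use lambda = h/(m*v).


lambda = h / (m * v)
= 6.626e-34 / (3.0337e-27 * 9.5539e+06)
= 6.626e-34 / 2.8984e-20
= 2.2861e-14 m

2.2861e-14


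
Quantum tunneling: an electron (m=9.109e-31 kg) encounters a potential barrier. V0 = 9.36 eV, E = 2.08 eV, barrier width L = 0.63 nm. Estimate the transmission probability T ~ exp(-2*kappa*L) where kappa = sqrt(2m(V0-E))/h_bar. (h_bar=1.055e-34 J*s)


V0 - E = 7.28 eV = 1.1663e-18 J
kappa = sqrt(2 * m * (V0-E)) / h_bar
= sqrt(2 * 9.109e-31 * 1.1663e-18) / 1.055e-34
= 1.3816e+10 /m
2*kappa*L = 2 * 1.3816e+10 * 0.63e-9
= 17.4087
T = exp(-17.4087) = 2.751151e-08

2.751151e-08


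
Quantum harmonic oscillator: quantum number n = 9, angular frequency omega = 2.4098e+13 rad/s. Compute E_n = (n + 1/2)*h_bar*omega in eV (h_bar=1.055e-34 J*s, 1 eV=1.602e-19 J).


E = (n + 1/2) * h_bar * omega
= (9 + 0.5) * 1.055e-34 * 2.4098e+13
= 9.5 * 2.5423e-21
= 2.4152e-20 J
= 0.1508 eV

0.1508


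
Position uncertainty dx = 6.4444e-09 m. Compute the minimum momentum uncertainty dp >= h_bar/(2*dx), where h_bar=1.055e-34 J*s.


dp = h_bar / (2 * dx)
= 1.055e-34 / (2 * 6.4444e-09)
= 1.055e-34 / 1.2889e-08
= 8.1854e-27 kg*m/s

8.1854e-27


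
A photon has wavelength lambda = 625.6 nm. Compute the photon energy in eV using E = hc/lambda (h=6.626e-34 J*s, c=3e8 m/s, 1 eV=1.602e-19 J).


E = hc / lambda
= (6.626e-34)(3e8) / (625.6e-9)
= 1.9878e-25 / 6.2560e-07
= 3.1774e-19 J
Converting to eV: 3.1774e-19 / 1.602e-19
= 1.9834 eV

1.9834


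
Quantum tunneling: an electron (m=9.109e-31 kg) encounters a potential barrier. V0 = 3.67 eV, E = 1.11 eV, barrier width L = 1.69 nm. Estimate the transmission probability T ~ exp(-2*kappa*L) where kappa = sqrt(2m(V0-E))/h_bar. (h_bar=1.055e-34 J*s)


V0 - E = 2.56 eV = 4.1011e-19 J
kappa = sqrt(2 * m * (V0-E)) / h_bar
= sqrt(2 * 9.109e-31 * 4.1011e-19) / 1.055e-34
= 8.1931e+09 /m
2*kappa*L = 2 * 8.1931e+09 * 1.69e-9
= 27.6927
T = exp(-27.6927) = 9.401531e-13

9.401531e-13


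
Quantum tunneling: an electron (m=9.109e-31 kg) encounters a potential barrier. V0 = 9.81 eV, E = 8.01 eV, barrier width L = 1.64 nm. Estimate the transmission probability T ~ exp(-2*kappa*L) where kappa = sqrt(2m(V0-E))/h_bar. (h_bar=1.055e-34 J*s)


V0 - E = 1.8 eV = 2.8836e-19 J
kappa = sqrt(2 * m * (V0-E)) / h_bar
= sqrt(2 * 9.109e-31 * 2.8836e-19) / 1.055e-34
= 6.8701e+09 /m
2*kappa*L = 2 * 6.8701e+09 * 1.64e-9
= 22.534
T = exp(-22.534) = 1.635260e-10

1.635260e-10


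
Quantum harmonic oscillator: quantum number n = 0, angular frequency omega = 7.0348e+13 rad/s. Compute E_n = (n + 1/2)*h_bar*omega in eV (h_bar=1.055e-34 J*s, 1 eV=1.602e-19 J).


E = (n + 1/2) * h_bar * omega
= (0 + 0.5) * 1.055e-34 * 7.0348e+13
= 0.5 * 7.4217e-21
= 3.7109e-21 J
= 0.0232 eV

0.0232


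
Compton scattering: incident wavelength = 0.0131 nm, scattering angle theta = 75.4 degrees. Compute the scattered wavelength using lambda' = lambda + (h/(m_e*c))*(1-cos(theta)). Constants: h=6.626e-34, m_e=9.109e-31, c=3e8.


Compton wavelength: h/(m_e*c) = 2.4247e-12 m
d_lambda = 2.4247e-12 * (1 - cos(75.4 deg))
= 2.4247e-12 * 0.747931
= 1.8135e-12 m = 0.001814 nm
lambda' = 0.0131 + 0.001814
= 0.014914 nm

0.014914


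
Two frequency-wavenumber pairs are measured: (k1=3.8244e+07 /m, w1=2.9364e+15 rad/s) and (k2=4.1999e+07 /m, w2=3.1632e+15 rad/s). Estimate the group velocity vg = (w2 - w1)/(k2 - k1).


vg = (w2 - w1) / (k2 - k1)
= (3.1632e+15 - 2.9364e+15) / (4.1999e+07 - 3.8244e+07)
= 2.2680e+14 / 3.7550e+06
= 6.0399e+07 m/s

6.0399e+07


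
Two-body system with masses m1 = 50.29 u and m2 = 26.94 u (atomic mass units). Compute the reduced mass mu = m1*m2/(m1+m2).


mu = m1 * m2 / (m1 + m2)
= 50.29 * 26.94 / (50.29 + 26.94)
= 1354.8126 / 77.23
= 17.5426 u

17.5426


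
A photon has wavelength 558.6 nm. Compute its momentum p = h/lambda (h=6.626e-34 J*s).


p = h / lambda
= 6.626e-34 / (558.6e-9)
= 6.626e-34 / 5.5860e-07
= 1.1862e-27 kg*m/s

1.1862e-27


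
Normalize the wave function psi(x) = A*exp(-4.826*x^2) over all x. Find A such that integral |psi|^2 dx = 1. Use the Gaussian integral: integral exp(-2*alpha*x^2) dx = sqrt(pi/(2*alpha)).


integral |psi|^2 dx = A^2 * sqrt(pi/(2*alpha)) = 1
A^2 = sqrt(2*alpha/pi)
= sqrt(2 * 4.826 / pi)
= 1.752805
A = sqrt(1.752805)
= 1.3239

1.3239


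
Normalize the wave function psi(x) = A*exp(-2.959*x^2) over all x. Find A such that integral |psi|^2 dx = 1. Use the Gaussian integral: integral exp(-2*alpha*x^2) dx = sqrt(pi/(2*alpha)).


integral |psi|^2 dx = A^2 * sqrt(pi/(2*alpha)) = 1
A^2 = sqrt(2*alpha/pi)
= sqrt(2 * 2.959 / pi)
= 1.372501
A = sqrt(1.372501)
= 1.1715

1.1715


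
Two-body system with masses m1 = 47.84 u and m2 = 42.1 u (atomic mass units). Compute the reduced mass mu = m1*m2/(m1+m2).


mu = m1 * m2 / (m1 + m2)
= 47.84 * 42.1 / (47.84 + 42.1)
= 2014.064 / 89.94
= 22.3934 u

22.3934


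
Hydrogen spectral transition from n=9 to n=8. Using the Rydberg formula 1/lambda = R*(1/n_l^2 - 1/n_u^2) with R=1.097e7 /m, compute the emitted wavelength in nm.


1/lambda = R * (1/n_l^2 - 1/n_u^2)
= 1.097e7 * (1/8^2 - 1/9^2)
= 1.097e7 * (0.015625 - 0.012346)
= 1.097e7 * 0.003279
= 3.5974e+04 /m
lambda = 1 / 3.5974e+04 = 27797.7371 nm

27797.7371


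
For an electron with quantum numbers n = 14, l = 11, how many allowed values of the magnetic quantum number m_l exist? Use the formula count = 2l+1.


m_l ranges from -l to +l in integer steps
So m_l goes from -11 to +11
Count = 2l + 1 = 2*11 + 1
= 23

23


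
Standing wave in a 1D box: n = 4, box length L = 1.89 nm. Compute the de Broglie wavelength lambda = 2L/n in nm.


lambda = 2L / n
= 2 * 1.89 / 4
= 3.78 / 4
= 0.945 nm

0.945


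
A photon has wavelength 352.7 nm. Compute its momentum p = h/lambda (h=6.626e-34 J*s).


p = h / lambda
= 6.626e-34 / (352.7e-9)
= 6.626e-34 / 3.5270e-07
= 1.8787e-27 kg*m/s

1.8787e-27


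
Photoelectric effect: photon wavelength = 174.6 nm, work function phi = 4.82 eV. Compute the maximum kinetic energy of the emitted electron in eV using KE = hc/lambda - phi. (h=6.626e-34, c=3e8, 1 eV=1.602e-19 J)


E_photon = hc / lambda
= (6.626e-34)(3e8) / (174.6e-9)
= 1.1385e-18 J
= 7.1067 eV
KE = E_photon - phi
= 7.1067 - 4.82
= 2.2867 eV

2.2867


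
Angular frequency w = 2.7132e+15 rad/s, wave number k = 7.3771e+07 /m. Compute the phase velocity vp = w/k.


vp = w / k
= 2.7132e+15 / 7.3771e+07
= 3.6779e+07 m/s

3.6779e+07


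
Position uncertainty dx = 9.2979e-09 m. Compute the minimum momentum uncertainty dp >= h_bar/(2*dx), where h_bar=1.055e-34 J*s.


dp = h_bar / (2 * dx)
= 1.055e-34 / (2 * 9.2979e-09)
= 1.055e-34 / 1.8596e-08
= 5.6733e-27 kg*m/s

5.6733e-27


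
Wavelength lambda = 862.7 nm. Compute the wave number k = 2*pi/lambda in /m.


k = 2 * pi / lambda
= 6.2832 / (862.7e-9)
= 6.2832 / 8.6270e-07
= 7.2832e+06 /m

7.2832e+06


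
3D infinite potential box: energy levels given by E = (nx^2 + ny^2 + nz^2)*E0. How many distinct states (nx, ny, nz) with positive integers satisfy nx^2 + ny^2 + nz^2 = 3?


Enumerate all (nx, ny, nz) with nx^2 + ny^2 + nz^2 = 3:
(1,1,1)
Total degeneracy = 1

1


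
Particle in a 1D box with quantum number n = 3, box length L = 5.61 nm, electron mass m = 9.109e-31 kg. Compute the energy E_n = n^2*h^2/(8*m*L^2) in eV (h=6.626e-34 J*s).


E = n^2 * h^2 / (8 * m * L^2)
= 3^2 * (6.626e-34)^2 / (8 * 9.109e-31 * (5.61e-9)^2)
= 9 * 4.3904e-67 / (8 * 9.109e-31 * 3.1472e-17)
= 1.7229e-20 J
= 0.1075 eV

0.1075


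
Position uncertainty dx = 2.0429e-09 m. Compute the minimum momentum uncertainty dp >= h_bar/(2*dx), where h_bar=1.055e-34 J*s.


dp = h_bar / (2 * dx)
= 1.055e-34 / (2 * 2.0429e-09)
= 1.055e-34 / 4.0858e-09
= 2.5821e-26 kg*m/s

2.5821e-26


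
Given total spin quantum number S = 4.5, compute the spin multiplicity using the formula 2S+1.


Spin multiplicity = 2S + 1
= 2 * 4.5 + 1
= 9.0 + 1
= 10

10


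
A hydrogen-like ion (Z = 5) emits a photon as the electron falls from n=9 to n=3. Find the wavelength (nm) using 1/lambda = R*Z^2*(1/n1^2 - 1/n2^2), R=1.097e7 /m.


1/lambda = R * Z^2 * (1/n1^2 - 1/n2^2)
= 1.097e7 * 5^2 * (1/3^2 - 1/9^2)
= 1.097e7 * 25 * (0.111111 - 0.012346)
= 2.7086e+07 /m
lambda = 1 / 2.7086e+07
= 36.9189 nm

36.9189


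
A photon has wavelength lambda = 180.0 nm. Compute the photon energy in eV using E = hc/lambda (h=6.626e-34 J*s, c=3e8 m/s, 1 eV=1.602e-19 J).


E = hc / lambda
= (6.626e-34)(3e8) / (180.0e-9)
= 1.9878e-25 / 1.8000e-07
= 1.1043e-18 J
Converting to eV: 1.1043e-18 / 1.602e-19
= 6.8935 eV

6.8935


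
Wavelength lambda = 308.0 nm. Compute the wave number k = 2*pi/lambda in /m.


k = 2 * pi / lambda
= 6.2832 / (308.0e-9)
= 6.2832 / 3.0800e-07
= 2.0400e+07 /m

2.0400e+07


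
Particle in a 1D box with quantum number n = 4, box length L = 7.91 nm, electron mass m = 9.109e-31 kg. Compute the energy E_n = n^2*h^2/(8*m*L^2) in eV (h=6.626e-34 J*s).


E = n^2 * h^2 / (8 * m * L^2)
= 4^2 * (6.626e-34)^2 / (8 * 9.109e-31 * (7.91e-9)^2)
= 16 * 4.3904e-67 / (8 * 9.109e-31 * 6.2568e-17)
= 1.5407e-20 J
= 0.0962 eV

0.0962


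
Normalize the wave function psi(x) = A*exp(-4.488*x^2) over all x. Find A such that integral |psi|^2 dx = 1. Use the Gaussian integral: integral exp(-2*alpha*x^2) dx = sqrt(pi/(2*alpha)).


integral |psi|^2 dx = A^2 * sqrt(pi/(2*alpha)) = 1
A^2 = sqrt(2*alpha/pi)
= sqrt(2 * 4.488 / pi)
= 1.69031
A = sqrt(1.69031)
= 1.3001

1.3001


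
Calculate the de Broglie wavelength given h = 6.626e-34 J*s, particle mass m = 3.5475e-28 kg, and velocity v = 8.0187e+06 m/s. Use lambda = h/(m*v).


lambda = h / (m * v)
= 6.626e-34 / (3.5475e-28 * 8.0187e+06)
= 6.626e-34 / 2.8446e-21
= 2.3293e-13 m

2.3293e-13


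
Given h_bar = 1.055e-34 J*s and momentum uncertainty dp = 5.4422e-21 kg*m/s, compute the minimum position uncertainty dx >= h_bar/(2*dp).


dx = h_bar / (2 * dp)
= 1.055e-34 / (2 * 5.4422e-21)
= 1.055e-34 / 1.0884e-20
= 9.6928e-15 m

9.6928e-15


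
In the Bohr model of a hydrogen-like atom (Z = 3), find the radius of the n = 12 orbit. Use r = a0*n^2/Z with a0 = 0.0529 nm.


r = a0 * n^2 / Z
= 0.0529 * 12^2 / 3
= 0.0529 * 144 / 3
= 2.5392 nm

2.5392


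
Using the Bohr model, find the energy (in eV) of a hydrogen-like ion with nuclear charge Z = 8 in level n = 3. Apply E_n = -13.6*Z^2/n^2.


E_n = -13.6 * Z^2 / n^2
= -13.6 * 8^2 / 3^2
= -13.6 * 64 / 9
= -96.7111 eV

-96.7111


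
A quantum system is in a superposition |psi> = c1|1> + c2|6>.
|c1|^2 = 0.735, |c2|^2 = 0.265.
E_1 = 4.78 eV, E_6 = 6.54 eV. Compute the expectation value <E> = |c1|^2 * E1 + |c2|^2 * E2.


<E> = |c1|^2 * E1 + |c2|^2 * E2
= 0.735 * 4.78 + 0.265 * 6.54
= 3.5133 + 1.7331
= 5.2464 eV

5.2464


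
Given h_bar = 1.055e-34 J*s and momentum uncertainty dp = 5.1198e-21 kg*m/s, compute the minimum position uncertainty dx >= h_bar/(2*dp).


dx = h_bar / (2 * dp)
= 1.055e-34 / (2 * 5.1198e-21)
= 1.055e-34 / 1.0240e-20
= 1.0303e-14 m

1.0303e-14


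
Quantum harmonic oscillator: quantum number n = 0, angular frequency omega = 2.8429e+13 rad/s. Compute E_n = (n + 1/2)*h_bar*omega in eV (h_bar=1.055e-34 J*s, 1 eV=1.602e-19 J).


E = (n + 1/2) * h_bar * omega
= (0 + 0.5) * 1.055e-34 * 2.8429e+13
= 0.5 * 2.9993e-21
= 1.4996e-21 J
= 0.0094 eV

0.0094


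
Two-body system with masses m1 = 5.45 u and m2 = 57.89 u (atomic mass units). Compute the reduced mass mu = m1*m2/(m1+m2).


mu = m1 * m2 / (m1 + m2)
= 5.45 * 57.89 / (5.45 + 57.89)
= 315.5005 / 63.34
= 4.9811 u

4.9811


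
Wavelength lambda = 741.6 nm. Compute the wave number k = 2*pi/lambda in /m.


k = 2 * pi / lambda
= 6.2832 / (741.6e-9)
= 6.2832 / 7.4160e-07
= 8.4725e+06 /m

8.4725e+06


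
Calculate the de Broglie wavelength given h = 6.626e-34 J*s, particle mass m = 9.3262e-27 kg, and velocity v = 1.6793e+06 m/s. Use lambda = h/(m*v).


lambda = h / (m * v)
= 6.626e-34 / (9.3262e-27 * 1.6793e+06)
= 6.626e-34 / 1.5661e-20
= 4.2308e-14 m

4.2308e-14


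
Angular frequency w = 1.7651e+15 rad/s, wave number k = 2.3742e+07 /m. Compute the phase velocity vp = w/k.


vp = w / k
= 1.7651e+15 / 2.3742e+07
= 7.4345e+07 m/s

7.4345e+07


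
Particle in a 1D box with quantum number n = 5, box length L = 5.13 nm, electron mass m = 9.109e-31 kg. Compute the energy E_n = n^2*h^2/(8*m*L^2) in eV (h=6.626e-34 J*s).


E = n^2 * h^2 / (8 * m * L^2)
= 5^2 * (6.626e-34)^2 / (8 * 9.109e-31 * (5.13e-9)^2)
= 25 * 4.3904e-67 / (8 * 9.109e-31 * 2.6317e-17)
= 5.7233e-20 J
= 0.3573 eV

0.3573


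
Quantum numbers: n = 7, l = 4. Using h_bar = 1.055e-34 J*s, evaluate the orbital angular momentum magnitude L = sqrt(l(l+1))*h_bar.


L = sqrt(l*(l+1)) * h_bar
= sqrt(4 * 5) * 1.055e-34
= sqrt(20) * 1.055e-34
= 4.4721 * 1.055e-34
= 4.7181e-34 J*s

4.7181e-34


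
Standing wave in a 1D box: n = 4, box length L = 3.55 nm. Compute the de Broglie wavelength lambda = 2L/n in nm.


lambda = 2L / n
= 2 * 3.55 / 4
= 7.1 / 4
= 1.775 nm

1.775


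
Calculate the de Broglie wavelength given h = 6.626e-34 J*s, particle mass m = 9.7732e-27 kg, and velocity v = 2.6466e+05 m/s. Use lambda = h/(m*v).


lambda = h / (m * v)
= 6.626e-34 / (9.7732e-27 * 2.6466e+05)
= 6.626e-34 / 2.5866e-21
= 2.5617e-13 m

2.5617e-13


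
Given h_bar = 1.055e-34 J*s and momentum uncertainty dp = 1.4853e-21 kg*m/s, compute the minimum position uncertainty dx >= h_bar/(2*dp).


dx = h_bar / (2 * dp)
= 1.055e-34 / (2 * 1.4853e-21)
= 1.055e-34 / 2.9706e-21
= 3.5515e-14 m

3.5515e-14


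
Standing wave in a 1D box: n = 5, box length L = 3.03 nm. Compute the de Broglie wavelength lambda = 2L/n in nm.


lambda = 2L / n
= 2 * 3.03 / 5
= 6.06 / 5
= 1.212 nm

1.212


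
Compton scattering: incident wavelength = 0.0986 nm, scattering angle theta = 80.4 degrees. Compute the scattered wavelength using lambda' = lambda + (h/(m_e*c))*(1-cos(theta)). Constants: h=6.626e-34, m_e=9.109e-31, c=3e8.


Compton wavelength: h/(m_e*c) = 2.4247e-12 m
d_lambda = 2.4247e-12 * (1 - cos(80.4 deg))
= 2.4247e-12 * 0.833231
= 2.0203e-12 m = 0.00202 nm
lambda' = 0.0986 + 0.00202
= 0.10062 nm

0.10062


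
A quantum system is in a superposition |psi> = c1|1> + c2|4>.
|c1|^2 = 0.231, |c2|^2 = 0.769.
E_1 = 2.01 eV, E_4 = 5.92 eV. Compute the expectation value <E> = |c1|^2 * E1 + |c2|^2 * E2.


<E> = |c1|^2 * E1 + |c2|^2 * E2
= 0.231 * 2.01 + 0.769 * 5.92
= 0.4643 + 4.5525
= 5.0168 eV

5.0168


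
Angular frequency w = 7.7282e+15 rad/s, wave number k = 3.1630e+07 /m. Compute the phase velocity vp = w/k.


vp = w / k
= 7.7282e+15 / 3.1630e+07
= 2.4433e+08 m/s

2.4433e+08


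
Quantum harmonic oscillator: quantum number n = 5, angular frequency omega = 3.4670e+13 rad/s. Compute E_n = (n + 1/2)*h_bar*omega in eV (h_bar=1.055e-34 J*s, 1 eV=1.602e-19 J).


E = (n + 1/2) * h_bar * omega
= (5 + 0.5) * 1.055e-34 * 3.4670e+13
= 5.5 * 3.6577e-21
= 2.0117e-20 J
= 0.1256 eV

0.1256


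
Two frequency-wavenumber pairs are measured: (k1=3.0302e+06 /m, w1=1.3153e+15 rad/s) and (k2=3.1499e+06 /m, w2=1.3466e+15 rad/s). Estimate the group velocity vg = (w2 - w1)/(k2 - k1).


vg = (w2 - w1) / (k2 - k1)
= (1.3466e+15 - 1.3153e+15) / (3.1499e+06 - 3.0302e+06)
= 3.1300e+13 / 1.1970e+05
= 2.6149e+08 m/s

2.6149e+08


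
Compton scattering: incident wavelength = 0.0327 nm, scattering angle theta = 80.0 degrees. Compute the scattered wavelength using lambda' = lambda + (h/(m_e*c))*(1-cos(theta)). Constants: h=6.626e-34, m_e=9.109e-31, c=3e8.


Compton wavelength: h/(m_e*c) = 2.4247e-12 m
d_lambda = 2.4247e-12 * (1 - cos(80.0 deg))
= 2.4247e-12 * 0.826352
= 2.0037e-12 m = 0.002004 nm
lambda' = 0.0327 + 0.002004
= 0.034704 nm

0.034704


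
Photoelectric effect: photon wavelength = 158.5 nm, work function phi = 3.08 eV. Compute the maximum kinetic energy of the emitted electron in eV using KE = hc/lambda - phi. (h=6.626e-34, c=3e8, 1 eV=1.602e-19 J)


E_photon = hc / lambda
= (6.626e-34)(3e8) / (158.5e-9)
= 1.2541e-18 J
= 7.8285 eV
KE = E_photon - phi
= 7.8285 - 3.08
= 4.7485 eV

4.7485


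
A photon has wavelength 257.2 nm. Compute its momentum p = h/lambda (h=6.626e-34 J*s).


p = h / lambda
= 6.626e-34 / (257.2e-9)
= 6.626e-34 / 2.5720e-07
= 2.5762e-27 kg*m/s

2.5762e-27


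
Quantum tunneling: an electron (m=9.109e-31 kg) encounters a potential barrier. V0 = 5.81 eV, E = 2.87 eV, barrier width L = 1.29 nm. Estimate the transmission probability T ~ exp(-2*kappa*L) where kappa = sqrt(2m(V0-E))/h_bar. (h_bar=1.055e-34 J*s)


V0 - E = 2.94 eV = 4.7099e-19 J
kappa = sqrt(2 * m * (V0-E)) / h_bar
= sqrt(2 * 9.109e-31 * 4.7099e-19) / 1.055e-34
= 8.7802e+09 /m
2*kappa*L = 2 * 8.7802e+09 * 1.29e-9
= 22.6528
T = exp(-22.6528) = 1.452111e-10

1.452111e-10


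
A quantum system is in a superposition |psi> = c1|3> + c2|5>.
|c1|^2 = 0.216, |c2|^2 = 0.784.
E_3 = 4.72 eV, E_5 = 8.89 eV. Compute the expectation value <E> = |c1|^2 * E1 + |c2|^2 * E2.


<E> = |c1|^2 * E1 + |c2|^2 * E2
= 0.216 * 4.72 + 0.784 * 8.89
= 1.0195 + 6.9698
= 7.9893 eV

7.9893


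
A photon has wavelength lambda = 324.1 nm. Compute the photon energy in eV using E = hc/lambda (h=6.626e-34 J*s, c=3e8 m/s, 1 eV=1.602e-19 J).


E = hc / lambda
= (6.626e-34)(3e8) / (324.1e-9)
= 1.9878e-25 / 3.2410e-07
= 6.1333e-19 J
Converting to eV: 6.1333e-19 / 1.602e-19
= 3.8285 eV

3.8285


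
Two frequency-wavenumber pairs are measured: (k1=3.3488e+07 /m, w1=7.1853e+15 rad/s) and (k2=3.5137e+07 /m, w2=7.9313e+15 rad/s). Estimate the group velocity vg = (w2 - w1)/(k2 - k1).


vg = (w2 - w1) / (k2 - k1)
= (7.9313e+15 - 7.1853e+15) / (3.5137e+07 - 3.3488e+07)
= 7.4600e+14 / 1.6490e+06
= 4.5240e+08 m/s

4.5240e+08


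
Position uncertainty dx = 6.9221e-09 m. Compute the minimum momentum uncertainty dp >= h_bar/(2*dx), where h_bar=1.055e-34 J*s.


dp = h_bar / (2 * dx)
= 1.055e-34 / (2 * 6.9221e-09)
= 1.055e-34 / 1.3844e-08
= 7.6205e-27 kg*m/s

7.6205e-27


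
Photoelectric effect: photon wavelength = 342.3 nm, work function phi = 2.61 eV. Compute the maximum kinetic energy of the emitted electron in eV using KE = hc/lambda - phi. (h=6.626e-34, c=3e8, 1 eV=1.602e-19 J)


E_photon = hc / lambda
= (6.626e-34)(3e8) / (342.3e-9)
= 5.8072e-19 J
= 3.625 eV
KE = E_photon - phi
= 3.625 - 2.61
= 1.015 eV

1.015


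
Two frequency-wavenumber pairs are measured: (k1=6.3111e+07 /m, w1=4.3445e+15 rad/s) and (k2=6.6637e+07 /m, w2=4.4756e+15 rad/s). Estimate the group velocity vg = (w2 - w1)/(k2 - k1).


vg = (w2 - w1) / (k2 - k1)
= (4.4756e+15 - 4.3445e+15) / (6.6637e+07 - 6.3111e+07)
= 1.3110e+14 / 3.5260e+06
= 3.7181e+07 m/s

3.7181e+07


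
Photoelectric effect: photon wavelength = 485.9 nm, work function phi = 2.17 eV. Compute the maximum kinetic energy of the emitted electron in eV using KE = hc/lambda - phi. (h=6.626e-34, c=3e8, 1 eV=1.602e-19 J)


E_photon = hc / lambda
= (6.626e-34)(3e8) / (485.9e-9)
= 4.0910e-19 J
= 2.5537 eV
KE = E_photon - phi
= 2.5537 - 2.17
= 0.3837 eV

0.3837


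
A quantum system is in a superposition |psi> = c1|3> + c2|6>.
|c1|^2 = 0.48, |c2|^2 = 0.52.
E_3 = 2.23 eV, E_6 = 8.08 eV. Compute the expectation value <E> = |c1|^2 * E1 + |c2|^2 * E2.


<E> = |c1|^2 * E1 + |c2|^2 * E2
= 0.48 * 2.23 + 0.52 * 8.08
= 1.0704 + 4.2016
= 5.272 eV

5.272


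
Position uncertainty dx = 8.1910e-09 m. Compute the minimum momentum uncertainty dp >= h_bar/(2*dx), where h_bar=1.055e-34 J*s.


dp = h_bar / (2 * dx)
= 1.055e-34 / (2 * 8.1910e-09)
= 1.055e-34 / 1.6382e-08
= 6.4400e-27 kg*m/s

6.4400e-27


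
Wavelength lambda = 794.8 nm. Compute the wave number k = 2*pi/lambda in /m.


k = 2 * pi / lambda
= 6.2832 / (794.8e-9)
= 6.2832 / 7.9480e-07
= 7.9054e+06 /m

7.9054e+06


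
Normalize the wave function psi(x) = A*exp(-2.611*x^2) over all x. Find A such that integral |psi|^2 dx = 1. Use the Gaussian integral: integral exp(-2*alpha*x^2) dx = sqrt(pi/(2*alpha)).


integral |psi|^2 dx = A^2 * sqrt(pi/(2*alpha)) = 1
A^2 = sqrt(2*alpha/pi)
= sqrt(2 * 2.611 / pi)
= 1.289269
A = sqrt(1.289269)
= 1.1355

1.1355


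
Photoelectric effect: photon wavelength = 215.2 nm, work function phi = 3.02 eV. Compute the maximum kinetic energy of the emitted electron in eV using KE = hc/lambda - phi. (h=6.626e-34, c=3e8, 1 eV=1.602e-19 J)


E_photon = hc / lambda
= (6.626e-34)(3e8) / (215.2e-9)
= 9.2370e-19 J
= 5.7659 eV
KE = E_photon - phi
= 5.7659 - 3.02
= 2.7459 eV

2.7459


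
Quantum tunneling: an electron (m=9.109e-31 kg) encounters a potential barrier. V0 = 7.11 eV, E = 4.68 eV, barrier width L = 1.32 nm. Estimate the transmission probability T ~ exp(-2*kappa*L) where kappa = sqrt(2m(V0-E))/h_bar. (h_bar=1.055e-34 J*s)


V0 - E = 2.43 eV = 3.8929e-19 J
kappa = sqrt(2 * m * (V0-E)) / h_bar
= sqrt(2 * 9.109e-31 * 3.8929e-19) / 1.055e-34
= 7.9824e+09 /m
2*kappa*L = 2 * 7.9824e+09 * 1.32e-9
= 21.0735
T = exp(-21.0735) = 7.045389e-10

7.045389e-10


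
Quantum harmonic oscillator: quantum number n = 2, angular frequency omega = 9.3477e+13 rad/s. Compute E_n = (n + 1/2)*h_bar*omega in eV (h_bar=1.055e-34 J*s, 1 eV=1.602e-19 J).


E = (n + 1/2) * h_bar * omega
= (2 + 0.5) * 1.055e-34 * 9.3477e+13
= 2.5 * 9.8618e-21
= 2.4655e-20 J
= 0.1539 eV

0.1539


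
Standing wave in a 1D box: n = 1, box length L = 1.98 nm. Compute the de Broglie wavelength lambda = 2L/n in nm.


lambda = 2L / n
= 2 * 1.98 / 1
= 3.96 / 1
= 3.96 nm

3.96


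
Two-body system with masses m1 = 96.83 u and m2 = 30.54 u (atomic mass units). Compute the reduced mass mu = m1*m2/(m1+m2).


mu = m1 * m2 / (m1 + m2)
= 96.83 * 30.54 / (96.83 + 30.54)
= 2957.1882 / 127.37
= 23.2173 u

23.2173


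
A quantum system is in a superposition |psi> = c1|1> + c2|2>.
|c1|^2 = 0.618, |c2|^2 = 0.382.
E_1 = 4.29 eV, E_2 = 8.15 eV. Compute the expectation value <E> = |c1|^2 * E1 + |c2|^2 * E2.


<E> = |c1|^2 * E1 + |c2|^2 * E2
= 0.618 * 4.29 + 0.382 * 8.15
= 2.6512 + 3.1133
= 5.7645 eV

5.7645


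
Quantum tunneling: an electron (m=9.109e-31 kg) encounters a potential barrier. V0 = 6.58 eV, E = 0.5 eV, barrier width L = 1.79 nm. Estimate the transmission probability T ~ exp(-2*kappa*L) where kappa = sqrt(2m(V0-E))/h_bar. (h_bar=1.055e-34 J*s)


V0 - E = 6.08 eV = 9.7402e-19 J
kappa = sqrt(2 * m * (V0-E)) / h_bar
= sqrt(2 * 9.109e-31 * 9.7402e-19) / 1.055e-34
= 1.2626e+10 /m
2*kappa*L = 2 * 1.2626e+10 * 1.79e-9
= 45.2027
T = exp(-45.2027) = 2.337414e-20

2.337414e-20


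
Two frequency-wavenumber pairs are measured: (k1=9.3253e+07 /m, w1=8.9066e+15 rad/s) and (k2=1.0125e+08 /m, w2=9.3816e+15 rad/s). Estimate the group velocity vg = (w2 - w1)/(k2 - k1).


vg = (w2 - w1) / (k2 - k1)
= (9.3816e+15 - 8.9066e+15) / (1.0125e+08 - 9.3253e+07)
= 4.7500e+14 / 7.9970e+06
= 5.9397e+07 m/s

5.9397e+07


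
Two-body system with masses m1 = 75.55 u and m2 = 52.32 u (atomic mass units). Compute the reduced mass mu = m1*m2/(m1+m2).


mu = m1 * m2 / (m1 + m2)
= 75.55 * 52.32 / (75.55 + 52.32)
= 3952.776 / 127.87
= 30.9125 u

30.9125


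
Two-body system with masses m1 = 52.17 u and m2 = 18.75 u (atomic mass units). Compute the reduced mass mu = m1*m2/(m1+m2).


mu = m1 * m2 / (m1 + m2)
= 52.17 * 18.75 / (52.17 + 18.75)
= 978.1875 / 70.92
= 13.7928 u

13.7928


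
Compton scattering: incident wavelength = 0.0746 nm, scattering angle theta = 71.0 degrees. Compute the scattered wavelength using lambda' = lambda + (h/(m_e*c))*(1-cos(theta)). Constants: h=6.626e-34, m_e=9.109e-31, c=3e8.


Compton wavelength: h/(m_e*c) = 2.4247e-12 m
d_lambda = 2.4247e-12 * (1 - cos(71.0 deg))
= 2.4247e-12 * 0.674432
= 1.6353e-12 m = 0.001635 nm
lambda' = 0.0746 + 0.001635
= 0.076235 nm

0.076235


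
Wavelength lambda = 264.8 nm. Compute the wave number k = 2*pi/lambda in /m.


k = 2 * pi / lambda
= 6.2832 / (264.8e-9)
= 6.2832 / 2.6480e-07
= 2.3728e+07 /m

2.3728e+07


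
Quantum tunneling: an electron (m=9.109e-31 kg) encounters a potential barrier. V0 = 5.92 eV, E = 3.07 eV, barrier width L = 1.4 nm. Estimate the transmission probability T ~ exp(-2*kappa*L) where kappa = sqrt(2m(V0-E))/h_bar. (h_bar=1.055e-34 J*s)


V0 - E = 2.85 eV = 4.5657e-19 J
kappa = sqrt(2 * m * (V0-E)) / h_bar
= sqrt(2 * 9.109e-31 * 4.5657e-19) / 1.055e-34
= 8.6447e+09 /m
2*kappa*L = 2 * 8.6447e+09 * 1.4e-9
= 24.2053
T = exp(-24.2053) = 3.074629e-11

3.074629e-11


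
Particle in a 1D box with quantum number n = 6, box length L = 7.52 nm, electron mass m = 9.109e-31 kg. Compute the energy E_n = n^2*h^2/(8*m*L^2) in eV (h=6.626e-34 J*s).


E = n^2 * h^2 / (8 * m * L^2)
= 6^2 * (6.626e-34)^2 / (8 * 9.109e-31 * (7.52e-9)^2)
= 36 * 4.3904e-67 / (8 * 9.109e-31 * 5.6550e-17)
= 3.8354e-20 J
= 0.2394 eV

0.2394


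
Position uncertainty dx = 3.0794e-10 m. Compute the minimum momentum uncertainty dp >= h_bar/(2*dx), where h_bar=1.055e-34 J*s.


dp = h_bar / (2 * dx)
= 1.055e-34 / (2 * 3.0794e-10)
= 1.055e-34 / 6.1588e-10
= 1.7130e-25 kg*m/s

1.7130e-25


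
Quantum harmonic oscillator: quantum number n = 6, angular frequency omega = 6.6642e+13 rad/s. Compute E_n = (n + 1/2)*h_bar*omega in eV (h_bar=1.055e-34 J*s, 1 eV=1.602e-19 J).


E = (n + 1/2) * h_bar * omega
= (6 + 0.5) * 1.055e-34 * 6.6642e+13
= 6.5 * 7.0307e-21
= 4.5700e-20 J
= 0.2853 eV

0.2853


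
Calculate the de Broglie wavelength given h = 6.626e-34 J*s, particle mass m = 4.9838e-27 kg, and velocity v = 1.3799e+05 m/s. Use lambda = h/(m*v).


lambda = h / (m * v)
= 6.626e-34 / (4.9838e-27 * 1.3799e+05)
= 6.626e-34 / 6.8771e-22
= 9.6348e-13 m

9.6348e-13


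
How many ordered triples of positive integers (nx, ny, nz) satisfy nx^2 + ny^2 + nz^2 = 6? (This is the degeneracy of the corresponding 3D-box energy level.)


Enumerate all (nx, ny, nz) with nx^2 + ny^2 + nz^2 = 6:
(1,1,2)
(1,2,1)
(2,1,1)
Total degeneracy = 3

3


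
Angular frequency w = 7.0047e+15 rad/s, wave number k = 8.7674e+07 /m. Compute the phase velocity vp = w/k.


vp = w / k
= 7.0047e+15 / 8.7674e+07
= 7.9895e+07 m/s

7.9895e+07


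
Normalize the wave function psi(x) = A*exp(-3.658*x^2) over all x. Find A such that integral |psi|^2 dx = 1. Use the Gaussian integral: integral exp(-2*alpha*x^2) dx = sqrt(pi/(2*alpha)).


integral |psi|^2 dx = A^2 * sqrt(pi/(2*alpha)) = 1
A^2 = sqrt(2*alpha/pi)
= sqrt(2 * 3.658 / pi)
= 1.526026
A = sqrt(1.526026)
= 1.2353

1.2353


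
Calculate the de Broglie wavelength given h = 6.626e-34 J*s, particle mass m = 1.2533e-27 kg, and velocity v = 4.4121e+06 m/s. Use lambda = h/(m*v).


lambda = h / (m * v)
= 6.626e-34 / (1.2533e-27 * 4.4121e+06)
= 6.626e-34 / 5.5297e-21
= 1.1983e-13 m

1.1983e-13


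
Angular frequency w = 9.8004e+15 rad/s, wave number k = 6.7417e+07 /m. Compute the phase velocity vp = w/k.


vp = w / k
= 9.8004e+15 / 6.7417e+07
= 1.4537e+08 m/s

1.4537e+08


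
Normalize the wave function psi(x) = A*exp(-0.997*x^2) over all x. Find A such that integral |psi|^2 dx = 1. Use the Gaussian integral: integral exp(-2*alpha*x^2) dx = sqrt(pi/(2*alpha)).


integral |psi|^2 dx = A^2 * sqrt(pi/(2*alpha)) = 1
A^2 = sqrt(2*alpha/pi)
= sqrt(2 * 0.997 / pi)
= 0.796687
A = sqrt(0.796687)
= 0.8926

0.8926


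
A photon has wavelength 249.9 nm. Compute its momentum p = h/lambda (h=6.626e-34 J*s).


p = h / lambda
= 6.626e-34 / (249.9e-9)
= 6.626e-34 / 2.4990e-07
= 2.6515e-27 kg*m/s

2.6515e-27


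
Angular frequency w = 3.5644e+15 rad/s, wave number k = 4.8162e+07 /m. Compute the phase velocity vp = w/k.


vp = w / k
= 3.5644e+15 / 4.8162e+07
= 7.4009e+07 m/s

7.4009e+07


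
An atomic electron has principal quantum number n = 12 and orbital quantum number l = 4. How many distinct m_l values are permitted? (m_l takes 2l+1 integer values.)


m_l ranges from -l to +l in integer steps
So m_l goes from -4 to +4
Count = 2l + 1 = 2*4 + 1
= 9

9


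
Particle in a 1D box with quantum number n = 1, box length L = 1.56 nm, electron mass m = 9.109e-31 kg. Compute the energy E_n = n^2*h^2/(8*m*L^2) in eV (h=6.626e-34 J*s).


E = n^2 * h^2 / (8 * m * L^2)
= 1^2 * (6.626e-34)^2 / (8 * 9.109e-31 * (1.56e-9)^2)
= 1 * 4.3904e-67 / (8 * 9.109e-31 * 2.4336e-18)
= 2.4757e-20 J
= 0.1545 eV

0.1545


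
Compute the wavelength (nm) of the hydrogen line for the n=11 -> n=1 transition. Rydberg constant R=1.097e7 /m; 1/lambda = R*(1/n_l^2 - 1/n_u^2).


1/lambda = R * (1/n_l^2 - 1/n_u^2)
= 1.097e7 * (1/1^2 - 1/11^2)
= 1.097e7 * (1.0 - 0.008264)
= 1.097e7 * 0.991736
= 1.0879e+07 /m
lambda = 1 / 1.0879e+07 = 91.9174 nm

91.9174


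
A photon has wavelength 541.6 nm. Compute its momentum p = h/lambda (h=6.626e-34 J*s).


p = h / lambda
= 6.626e-34 / (541.6e-9)
= 6.626e-34 / 5.4160e-07
= 1.2234e-27 kg*m/s

1.2234e-27


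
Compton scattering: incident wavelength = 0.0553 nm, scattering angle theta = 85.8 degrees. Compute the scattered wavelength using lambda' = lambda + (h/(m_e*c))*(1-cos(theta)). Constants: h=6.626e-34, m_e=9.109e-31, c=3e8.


Compton wavelength: h/(m_e*c) = 2.4247e-12 m
d_lambda = 2.4247e-12 * (1 - cos(85.8 deg))
= 2.4247e-12 * 0.926762
= 2.2471e-12 m = 0.002247 nm
lambda' = 0.0553 + 0.002247
= 0.057547 nm

0.057547


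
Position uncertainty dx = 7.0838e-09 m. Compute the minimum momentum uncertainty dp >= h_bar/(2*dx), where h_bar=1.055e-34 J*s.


dp = h_bar / (2 * dx)
= 1.055e-34 / (2 * 7.0838e-09)
= 1.055e-34 / 1.4168e-08
= 7.4466e-27 kg*m/s

7.4466e-27


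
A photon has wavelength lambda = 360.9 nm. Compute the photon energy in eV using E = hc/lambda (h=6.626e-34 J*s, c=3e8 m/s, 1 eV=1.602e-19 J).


E = hc / lambda
= (6.626e-34)(3e8) / (360.9e-9)
= 1.9878e-25 / 3.6090e-07
= 5.5079e-19 J
Converting to eV: 5.5079e-19 / 1.602e-19
= 3.4381 eV

3.4381


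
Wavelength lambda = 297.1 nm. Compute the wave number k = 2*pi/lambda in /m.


k = 2 * pi / lambda
= 6.2832 / (297.1e-9)
= 6.2832 / 2.9710e-07
= 2.1148e+07 /m

2.1148e+07


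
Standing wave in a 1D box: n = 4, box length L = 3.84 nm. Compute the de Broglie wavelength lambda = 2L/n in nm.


lambda = 2L / n
= 2 * 3.84 / 4
= 7.68 / 4
= 1.92 nm

1.92


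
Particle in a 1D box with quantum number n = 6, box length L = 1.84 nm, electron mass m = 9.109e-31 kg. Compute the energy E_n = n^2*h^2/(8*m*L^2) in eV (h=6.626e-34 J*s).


E = n^2 * h^2 / (8 * m * L^2)
= 6^2 * (6.626e-34)^2 / (8 * 9.109e-31 * (1.84e-9)^2)
= 36 * 4.3904e-67 / (8 * 9.109e-31 * 3.3856e-18)
= 6.4063e-19 J
= 3.999 eV

3.999


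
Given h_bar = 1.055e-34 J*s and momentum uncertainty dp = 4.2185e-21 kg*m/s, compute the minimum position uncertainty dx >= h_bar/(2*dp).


dx = h_bar / (2 * dp)
= 1.055e-34 / (2 * 4.2185e-21)
= 1.055e-34 / 8.4370e-21
= 1.2504e-14 m

1.2504e-14


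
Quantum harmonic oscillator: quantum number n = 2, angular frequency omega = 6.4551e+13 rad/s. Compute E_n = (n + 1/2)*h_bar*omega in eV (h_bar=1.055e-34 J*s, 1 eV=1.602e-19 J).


E = (n + 1/2) * h_bar * omega
= (2 + 0.5) * 1.055e-34 * 6.4551e+13
= 2.5 * 6.8101e-21
= 1.7025e-20 J
= 0.1063 eV

0.1063


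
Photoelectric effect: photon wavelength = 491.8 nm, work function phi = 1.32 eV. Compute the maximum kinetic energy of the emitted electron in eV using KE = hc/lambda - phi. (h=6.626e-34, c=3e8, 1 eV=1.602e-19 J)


E_photon = hc / lambda
= (6.626e-34)(3e8) / (491.8e-9)
= 4.0419e-19 J
= 2.523 eV
KE = E_photon - phi
= 2.523 - 1.32
= 1.203 eV

1.203


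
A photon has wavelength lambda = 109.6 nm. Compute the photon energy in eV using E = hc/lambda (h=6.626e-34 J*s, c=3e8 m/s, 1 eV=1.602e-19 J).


E = hc / lambda
= (6.626e-34)(3e8) / (109.6e-9)
= 1.9878e-25 / 1.0960e-07
= 1.8137e-18 J
Converting to eV: 1.8137e-18 / 1.602e-19
= 11.3214 eV

11.3214


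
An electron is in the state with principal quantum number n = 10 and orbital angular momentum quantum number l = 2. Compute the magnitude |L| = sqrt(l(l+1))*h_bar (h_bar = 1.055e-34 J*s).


L = sqrt(l*(l+1)) * h_bar
= sqrt(2 * 3) * 1.055e-34
= sqrt(6) * 1.055e-34
= 2.4495 * 1.055e-34
= 2.5842e-34 J*s

2.5842e-34


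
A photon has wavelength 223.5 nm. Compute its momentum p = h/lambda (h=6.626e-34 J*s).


p = h / lambda
= 6.626e-34 / (223.5e-9)
= 6.626e-34 / 2.2350e-07
= 2.9647e-27 kg*m/s

2.9647e-27


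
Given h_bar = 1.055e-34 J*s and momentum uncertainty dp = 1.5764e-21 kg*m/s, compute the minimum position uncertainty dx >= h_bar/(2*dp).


dx = h_bar / (2 * dp)
= 1.055e-34 / (2 * 1.5764e-21)
= 1.055e-34 / 3.1528e-21
= 3.3462e-14 m

3.3462e-14


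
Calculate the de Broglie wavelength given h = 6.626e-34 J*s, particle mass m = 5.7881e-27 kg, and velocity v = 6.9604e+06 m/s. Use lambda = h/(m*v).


lambda = h / (m * v)
= 6.626e-34 / (5.7881e-27 * 6.9604e+06)
= 6.626e-34 / 4.0287e-20
= 1.6447e-14 m

1.6447e-14


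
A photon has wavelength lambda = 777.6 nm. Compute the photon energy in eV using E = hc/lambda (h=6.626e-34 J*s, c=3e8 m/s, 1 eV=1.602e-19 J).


E = hc / lambda
= (6.626e-34)(3e8) / (777.6e-9)
= 1.9878e-25 / 7.7760e-07
= 2.5563e-19 J
Converting to eV: 2.5563e-19 / 1.602e-19
= 1.5957 eV

1.5957


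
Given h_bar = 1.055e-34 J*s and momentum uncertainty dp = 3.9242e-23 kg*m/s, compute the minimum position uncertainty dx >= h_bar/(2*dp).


dx = h_bar / (2 * dp)
= 1.055e-34 / (2 * 3.9242e-23)
= 1.055e-34 / 7.8484e-23
= 1.3442e-12 m

1.3442e-12


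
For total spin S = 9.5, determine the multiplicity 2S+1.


Spin multiplicity = 2S + 1
= 2 * 9.5 + 1
= 19.0 + 1
= 20

20
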